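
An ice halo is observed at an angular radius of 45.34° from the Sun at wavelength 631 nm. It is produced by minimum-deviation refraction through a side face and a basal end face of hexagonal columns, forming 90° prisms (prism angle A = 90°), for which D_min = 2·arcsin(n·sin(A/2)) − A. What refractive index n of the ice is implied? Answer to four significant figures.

1.308

Rearranging: n = sin((D_min + A)/2) / sin(A/2).
(D_min + A)/2 = (45.34° + 90°)/2 = 67.670°.
n = sin 67.670° / sin 45° = 0.9250 / 0.7071 = 1.3082.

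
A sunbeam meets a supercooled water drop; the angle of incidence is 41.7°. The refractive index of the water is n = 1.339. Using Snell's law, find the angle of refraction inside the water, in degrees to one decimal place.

29.8°

Snell: sin θ_r = sin θ_i / n = sin 41.7° / 1.339 = 0.6652 / 1.339 = 0.4968.
θ_r = arcsin(0.4968) = 29.79°.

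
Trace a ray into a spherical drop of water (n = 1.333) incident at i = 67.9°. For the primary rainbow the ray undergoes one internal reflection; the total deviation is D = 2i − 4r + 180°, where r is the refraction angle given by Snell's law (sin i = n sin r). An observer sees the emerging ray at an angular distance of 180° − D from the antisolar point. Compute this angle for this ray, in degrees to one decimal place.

40.3°

sin r = sin 67.9° / 1.333 = 0.9265/1.333 = 0.6951; r = 44.03°.
D = 2·67.9° − 4·44.03° + 180° = 135.80° − 176.13° + 180° = 139.67°.
Angle from antisolar point = 180° − D = 40.33°.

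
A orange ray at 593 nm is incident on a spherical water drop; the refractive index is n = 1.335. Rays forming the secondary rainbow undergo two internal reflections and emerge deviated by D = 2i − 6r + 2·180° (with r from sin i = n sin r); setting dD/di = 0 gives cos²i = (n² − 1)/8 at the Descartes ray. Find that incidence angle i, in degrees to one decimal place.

71.8°

cos²i = (1.335² − 1)/8 = (1.78222 − 1)/8 = 0.09778.
cos i = 0.31269, so i = 71.778°.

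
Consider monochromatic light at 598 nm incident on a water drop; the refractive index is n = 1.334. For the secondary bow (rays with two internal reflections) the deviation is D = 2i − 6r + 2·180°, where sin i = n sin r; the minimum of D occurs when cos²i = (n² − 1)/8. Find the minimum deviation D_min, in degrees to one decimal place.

231.2°

cos²i = (1.77956 − 1)/8 = 0.09744; i = arccos(0.31216) = 71.810°.
sin r = sin 71.810°/1.334 = 0.71217; r = 45.411°.
D_min = 2·71.810° − 6·45.411° + 360° = 231.153°.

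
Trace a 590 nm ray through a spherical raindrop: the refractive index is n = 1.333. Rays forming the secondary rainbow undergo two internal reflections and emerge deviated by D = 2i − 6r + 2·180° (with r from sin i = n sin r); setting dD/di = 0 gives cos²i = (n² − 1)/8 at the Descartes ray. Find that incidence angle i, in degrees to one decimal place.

cos²i = (1.333² − 1)/8 = (1.77689 − 1)/8 = 0.09711.
cos i = 0.31163, so i = 71.843°.

71.8°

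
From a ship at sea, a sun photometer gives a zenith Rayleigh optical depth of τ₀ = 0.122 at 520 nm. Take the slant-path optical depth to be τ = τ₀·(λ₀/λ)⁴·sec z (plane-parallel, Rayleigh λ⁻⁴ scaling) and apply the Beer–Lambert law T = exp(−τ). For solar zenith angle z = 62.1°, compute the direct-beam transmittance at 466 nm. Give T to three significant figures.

0.667

sec 62.1° = 2.1371.
τ = 0.122 × (520/466)⁴ × 2.1371 = 0.122 × 1.5505 × 2.1371 = 0.4042.
T = exp(−0.4042) = 0.6675.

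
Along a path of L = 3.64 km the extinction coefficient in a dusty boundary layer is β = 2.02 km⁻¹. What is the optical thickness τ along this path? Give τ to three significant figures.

7.35

τ = β·L = 2.02 × 3.64 = 7.3528.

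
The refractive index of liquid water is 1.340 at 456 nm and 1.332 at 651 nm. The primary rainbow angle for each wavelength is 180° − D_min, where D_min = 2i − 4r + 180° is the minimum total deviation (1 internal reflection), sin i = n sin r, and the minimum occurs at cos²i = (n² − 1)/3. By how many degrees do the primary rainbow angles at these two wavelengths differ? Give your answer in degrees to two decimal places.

1.15°

At 456 nm (n = 1.340): cos²i = 0.26520 → i = 59.004°, r = 39.770°, D_min = 138.929°, rainbow angle = 41.071°.
At 651 nm (n = 1.332): cos²i = 0.25807 → i = 59.469°, r = 40.290°, D_min = 137.776°, rainbow angle = 42.224°.
Angular width = |41.071° − 42.224°| = 1.153°.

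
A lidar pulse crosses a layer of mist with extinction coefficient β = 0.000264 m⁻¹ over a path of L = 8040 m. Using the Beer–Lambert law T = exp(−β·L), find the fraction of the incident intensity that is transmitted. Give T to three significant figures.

τ = β·L = 0.000264 × 8040 = 2.1226.
T = exp(−2.1226) = 0.1197.

0.120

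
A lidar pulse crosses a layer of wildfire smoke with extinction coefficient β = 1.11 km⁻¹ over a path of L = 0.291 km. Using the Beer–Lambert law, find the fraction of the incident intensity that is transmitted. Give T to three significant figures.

0.724

τ = β·L = 1.11 × 0.291 = 0.3230.
T = exp(−0.3230) = 0.7240.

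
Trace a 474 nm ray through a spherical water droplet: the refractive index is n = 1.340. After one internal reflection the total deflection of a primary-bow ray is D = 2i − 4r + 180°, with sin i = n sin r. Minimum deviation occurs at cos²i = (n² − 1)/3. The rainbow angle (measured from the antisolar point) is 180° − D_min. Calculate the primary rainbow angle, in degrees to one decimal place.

41.1°

cos²i = (1.79560 − 1)/3 = 0.26520; i = arccos(0.51498) = 59.004°.
sin r = sin 59.004°/1.340 = 0.63971; r = 39.770°.
D_min = 2·59.004° − 4·39.770° + 180° = 138.929°.
Rainbow angle = 180° − D_min = 41.071°.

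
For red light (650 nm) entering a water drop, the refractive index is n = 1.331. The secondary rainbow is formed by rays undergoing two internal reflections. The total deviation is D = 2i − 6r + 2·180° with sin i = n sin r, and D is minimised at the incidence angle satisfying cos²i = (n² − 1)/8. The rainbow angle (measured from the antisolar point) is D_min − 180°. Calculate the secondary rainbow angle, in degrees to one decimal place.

cos²i = (1.77156 − 1)/8 = 0.09645; i = arccos(0.31056) = 71.907°.
sin r = sin 71.907°/1.331 = 0.71417; r = 45.575°.
D_min = 2·71.907° − 6·45.575° + 360° = 230.365°.
Rainbow angle = D_min − 180° = 50.365°.

50.4°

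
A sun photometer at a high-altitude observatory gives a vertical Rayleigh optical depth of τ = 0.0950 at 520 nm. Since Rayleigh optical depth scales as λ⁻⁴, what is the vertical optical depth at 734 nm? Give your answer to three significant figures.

τ(734 nm) = τ(520 nm) × (520/734)⁴ = 0.0950 × (0.7084)⁴ = 0.0950 × 0.2519 = 0.0239.

0.0239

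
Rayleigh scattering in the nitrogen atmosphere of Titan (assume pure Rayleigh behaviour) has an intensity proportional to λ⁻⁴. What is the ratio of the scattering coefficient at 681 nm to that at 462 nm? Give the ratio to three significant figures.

Rayleigh scattering ∝ λ⁻⁴, so the ratio of coefficients is the inverse fourth power of the wavelength ratio.
σ(681)/σ(462) = (462/681)⁴ = (0.6784)⁴ = 0.2118.

0.212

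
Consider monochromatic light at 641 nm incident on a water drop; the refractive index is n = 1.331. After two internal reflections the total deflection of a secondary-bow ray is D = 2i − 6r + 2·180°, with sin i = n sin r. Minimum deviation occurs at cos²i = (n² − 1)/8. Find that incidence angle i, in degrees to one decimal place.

cos²i = (1.331² − 1)/8 = (1.77156 − 1)/8 = 0.09645.
cos i = 0.31056, so i = 71.907°.

71.9°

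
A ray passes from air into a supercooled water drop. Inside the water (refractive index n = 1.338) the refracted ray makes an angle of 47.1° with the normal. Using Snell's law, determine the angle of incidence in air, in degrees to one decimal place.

78.6°

Snell: sin θ_i = n · sin θ_r = 1.338 × sin 47.1° = 1.338 × 0.7325 = 0.9801.
θ_i = arcsin(0.9801) = 78.56°.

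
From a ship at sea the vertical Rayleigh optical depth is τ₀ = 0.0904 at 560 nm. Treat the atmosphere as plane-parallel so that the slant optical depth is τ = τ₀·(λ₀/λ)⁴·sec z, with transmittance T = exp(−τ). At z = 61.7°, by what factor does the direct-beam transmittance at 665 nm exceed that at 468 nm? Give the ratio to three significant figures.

Airmass: sec 61.7° = 2.1093.
τ(665 nm) = 0.0904 × (560/665)⁴ × 2.1093 = 0.0904 × 0.5029 × 2.1093 = 0.0959.
τ(468 nm) = 0.0904 × (560/468)⁴ × 2.1093 = 0.0904 × 2.0501 × 2.1093 = 0.3909.
T(665)/T(468) = exp(τ_B − τ_A) = exp(0.2950) = 1.3432.

1.34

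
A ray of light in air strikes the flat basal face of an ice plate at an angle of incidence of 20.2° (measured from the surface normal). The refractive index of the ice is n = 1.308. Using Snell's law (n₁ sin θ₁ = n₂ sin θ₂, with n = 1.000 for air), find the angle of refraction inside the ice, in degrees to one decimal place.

15.3°

Snell: sin θ_r = sin θ_i / n = sin 20.2° / 1.308 = 0.3453 / 1.308 = 0.2640.
θ_r = arcsin(0.2640) = 15.31°.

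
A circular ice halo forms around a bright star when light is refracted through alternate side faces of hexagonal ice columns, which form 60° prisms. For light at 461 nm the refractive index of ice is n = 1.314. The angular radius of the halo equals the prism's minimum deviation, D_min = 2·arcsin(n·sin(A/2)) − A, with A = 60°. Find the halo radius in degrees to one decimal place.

n·sin(A/2) = 1.314 × sin 30° = 1.314 × 0.5000 = 0.6570.
D_min = 2·arcsin(0.6570) − 60° = 2 × 41.071° − 60° = 22.143°.

22.1°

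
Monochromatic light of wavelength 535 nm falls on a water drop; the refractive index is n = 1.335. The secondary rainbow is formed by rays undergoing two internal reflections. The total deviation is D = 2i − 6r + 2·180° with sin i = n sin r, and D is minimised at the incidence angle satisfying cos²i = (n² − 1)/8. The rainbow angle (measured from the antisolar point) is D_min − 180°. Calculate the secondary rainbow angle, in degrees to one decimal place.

51.4°

cos²i = (1.78222 − 1)/8 = 0.09778; i = arccos(0.31269) = 71.778°.
sin r = sin 71.778°/1.335 = 0.71150; r = 45.357°.
D_min = 2·71.778° − 6·45.357° + 360° = 231.414°.
Rainbow angle = D_min − 180° = 51.414°.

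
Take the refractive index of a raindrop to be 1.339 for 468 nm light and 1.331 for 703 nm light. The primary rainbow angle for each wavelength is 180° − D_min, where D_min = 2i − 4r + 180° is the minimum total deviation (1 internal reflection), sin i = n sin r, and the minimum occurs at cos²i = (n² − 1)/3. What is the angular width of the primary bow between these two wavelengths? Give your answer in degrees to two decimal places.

1.16°

At 468 nm (n = 1.339): cos²i = 0.26431 → i = 59.062°, r = 39.834°, D_min = 138.786°, rainbow angle = 41.214°.
At 703 nm (n = 1.331): cos²i = 0.25719 → i = 59.527°, r = 40.356°, D_min = 137.630°, rainbow angle = 42.370°.
Angular width = |41.214° − 42.370°| = 1.156°.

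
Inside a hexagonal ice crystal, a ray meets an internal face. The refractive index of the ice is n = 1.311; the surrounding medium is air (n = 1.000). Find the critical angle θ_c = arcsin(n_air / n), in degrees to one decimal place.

sin θ_c = n_air / n = 1.000 / 1.311 = 0.7628.
θ_c = arcsin(0.7628) = 49.71°.

49.7°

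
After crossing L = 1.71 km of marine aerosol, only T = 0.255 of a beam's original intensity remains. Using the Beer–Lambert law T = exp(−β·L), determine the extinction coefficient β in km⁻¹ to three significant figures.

0.799 km⁻¹

Beer–Lambert: T = exp(−βL) ⇒ β = −ln(T)/L = −ln(0.255)/1.71 = 1.3665/1.71 = 0.7991 km⁻¹.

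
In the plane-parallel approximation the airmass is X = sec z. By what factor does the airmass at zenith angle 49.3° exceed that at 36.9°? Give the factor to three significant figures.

1.23

X(49.3°)/X(36.9°) = sec 49.3° / sec 36.9° = cos 36.9° / cos 49.3° = 0.7997/0.6521 = 1.2263.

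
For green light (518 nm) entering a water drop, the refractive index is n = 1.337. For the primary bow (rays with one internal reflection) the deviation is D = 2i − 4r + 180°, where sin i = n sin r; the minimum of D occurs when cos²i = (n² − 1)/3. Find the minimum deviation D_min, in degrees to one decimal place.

138.5°

cos²i = (1.78757 − 1)/3 = 0.26252; i = arccos(0.51237) = 59.178°.
sin r = sin 59.178°/1.337 = 0.64231; r = 39.964°.
D_min = 2·59.178° − 4·39.964° + 180° = 138.500°.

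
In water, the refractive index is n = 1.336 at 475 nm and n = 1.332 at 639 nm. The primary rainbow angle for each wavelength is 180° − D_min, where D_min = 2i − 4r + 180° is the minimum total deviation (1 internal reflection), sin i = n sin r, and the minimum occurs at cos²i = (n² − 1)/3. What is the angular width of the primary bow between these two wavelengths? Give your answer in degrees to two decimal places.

At 475 nm (n = 1.336): cos²i = 0.26163 → i = 59.236°, r = 40.029°, D_min = 138.356°, rainbow angle = 41.644°.
At 639 nm (n = 1.332): cos²i = 0.25807 → i = 59.469°, r = 40.290°, D_min = 137.776°, rainbow angle = 42.224°.
Angular width = |41.644° − 42.224°| = 0.580°.

0.58°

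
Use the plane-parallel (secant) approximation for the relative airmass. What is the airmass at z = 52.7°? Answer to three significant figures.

X = sec z = 1/cos 52.7° = 1/0.6060 = 1.6502.

1.65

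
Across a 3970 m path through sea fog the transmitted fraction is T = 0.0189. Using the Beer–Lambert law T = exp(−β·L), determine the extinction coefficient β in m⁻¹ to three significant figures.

Beer–Lambert: T = exp(−βL) ⇒ β = −ln(T)/L = −ln(0.0189)/3970 = 3.9686/3970 = 0.0009996 m⁻¹.

0.001000 m⁻¹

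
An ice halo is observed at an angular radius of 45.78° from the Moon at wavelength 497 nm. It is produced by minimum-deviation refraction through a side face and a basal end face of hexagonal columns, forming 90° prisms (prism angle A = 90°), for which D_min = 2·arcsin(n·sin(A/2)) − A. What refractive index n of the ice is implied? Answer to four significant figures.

1.310

Rearranging: n = sin((D_min + A)/2) / sin(A/2).
(D_min + A)/2 = (45.78° + 90°)/2 = 67.890°.
n = sin 67.890° / sin 45° = 0.9265 / 0.7071 = 1.3102.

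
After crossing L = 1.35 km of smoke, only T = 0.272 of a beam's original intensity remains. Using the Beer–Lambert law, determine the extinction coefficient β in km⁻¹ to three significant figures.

Beer–Lambert: T = exp(−βL) ⇒ β = −ln(T)/L = −ln(0.272)/1.35 = 1.3020/1.35 = 0.9644 km⁻¹.

0.964 km⁻¹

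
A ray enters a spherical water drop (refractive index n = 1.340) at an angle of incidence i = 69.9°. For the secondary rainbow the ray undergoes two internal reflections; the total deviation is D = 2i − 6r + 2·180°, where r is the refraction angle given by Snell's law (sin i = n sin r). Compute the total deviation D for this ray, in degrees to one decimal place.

sin r = sin 69.9° / 1.340 = 0.9391/1.340 = 0.7008; r = 44.49°.
D = 2·69.9° − 6·44.49° + 2·180° = 139.80° − 266.96° + 360° = 232.84°.

232.8°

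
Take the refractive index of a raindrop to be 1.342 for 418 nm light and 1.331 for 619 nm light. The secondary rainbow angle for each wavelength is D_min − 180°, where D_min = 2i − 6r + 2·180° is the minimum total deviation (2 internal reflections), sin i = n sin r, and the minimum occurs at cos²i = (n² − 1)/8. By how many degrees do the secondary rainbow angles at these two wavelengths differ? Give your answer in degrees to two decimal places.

2.86°

At 418 nm (n = 1.342): cos²i = 0.10012 → i = 71.554°, r = 44.981°, D_min = 233.222°, rainbow angle = 53.222°.
At 619 nm (n = 1.331): cos²i = 0.09645 → i = 71.907°, r = 45.575°, D_min = 230.365°, rainbow angle = 50.365°.
Angular width = |53.222° − 50.365°| = 2.857°.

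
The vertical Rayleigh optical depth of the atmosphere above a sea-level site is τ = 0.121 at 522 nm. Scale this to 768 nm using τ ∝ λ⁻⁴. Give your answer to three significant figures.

τ(768 nm) = τ(522 nm) × (522/768)⁴ = 0.121 × (0.6797)⁴ = 0.121 × 0.2134 = 0.0258.

0.0258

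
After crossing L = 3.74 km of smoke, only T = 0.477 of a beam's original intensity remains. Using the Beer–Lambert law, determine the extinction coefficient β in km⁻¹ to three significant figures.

0.198 km⁻¹

Beer–Lambert: T = exp(−βL) ⇒ β = −ln(T)/L = −ln(0.477)/3.74 = 0.7402/3.74 = 0.1979 km⁻¹.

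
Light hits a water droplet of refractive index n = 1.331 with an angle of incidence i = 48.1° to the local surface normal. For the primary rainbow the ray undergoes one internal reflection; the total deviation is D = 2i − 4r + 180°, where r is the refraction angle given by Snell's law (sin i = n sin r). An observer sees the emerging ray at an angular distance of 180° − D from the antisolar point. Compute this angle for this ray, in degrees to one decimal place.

sin r = sin 48.1° / 1.331 = 0.7443/1.331 = 0.5592; r = 34.00°.
D = 2·48.1° − 4·34.00° + 180° = 96.20° − 136.01° + 180° = 140.19°.
Angle from antisolar point = 180° − D = 39.81°.

39.8°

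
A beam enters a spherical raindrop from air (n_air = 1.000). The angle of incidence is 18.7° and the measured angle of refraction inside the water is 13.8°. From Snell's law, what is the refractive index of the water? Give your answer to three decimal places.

1.344

n = sin θ_i / sin θ_r = sin 18.7° / sin 13.8° = 0.3206 / 0.2385 = 1.3441.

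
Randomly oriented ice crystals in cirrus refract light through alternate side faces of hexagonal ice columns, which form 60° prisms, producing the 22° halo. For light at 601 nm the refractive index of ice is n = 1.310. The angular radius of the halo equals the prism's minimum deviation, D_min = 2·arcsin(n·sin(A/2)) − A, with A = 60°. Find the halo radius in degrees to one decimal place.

21.8°

n·sin(A/2) = 1.310 × sin 30° = 1.310 × 0.5000 = 0.6550.
D_min = 2·arcsin(0.6550) − 60° = 2 × 40.920° − 60° = 21.839°.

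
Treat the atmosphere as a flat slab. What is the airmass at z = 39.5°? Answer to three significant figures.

X = sec z = 1/cos 39.5° = 1/0.7716 = 1.2960.

1.30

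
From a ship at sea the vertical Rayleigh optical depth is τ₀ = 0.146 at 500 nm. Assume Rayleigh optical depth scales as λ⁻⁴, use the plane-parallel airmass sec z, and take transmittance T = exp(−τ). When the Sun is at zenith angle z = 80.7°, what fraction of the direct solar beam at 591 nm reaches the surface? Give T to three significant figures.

sec 80.7° = 6.1880.
τ = 0.146 × (500/591)⁴ × 6.1880 = 0.146 × 0.5123 × 6.1880 = 0.4628.
T = exp(−0.4628) = 0.6295.

0.629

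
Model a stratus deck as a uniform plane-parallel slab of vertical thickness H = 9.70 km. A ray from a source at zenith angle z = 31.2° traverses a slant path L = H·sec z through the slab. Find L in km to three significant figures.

11.3 km

sec z = 1/cos 31.2° = 1.1691.
L = 9.70 × 1.1691 = 11.340 km.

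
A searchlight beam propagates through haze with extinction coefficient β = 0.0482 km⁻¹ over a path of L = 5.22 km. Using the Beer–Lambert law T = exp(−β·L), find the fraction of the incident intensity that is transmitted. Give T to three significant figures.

τ = β·L = 0.0482 × 5.22 = 0.2516.
T = exp(−0.2516) = 0.7776.

0.778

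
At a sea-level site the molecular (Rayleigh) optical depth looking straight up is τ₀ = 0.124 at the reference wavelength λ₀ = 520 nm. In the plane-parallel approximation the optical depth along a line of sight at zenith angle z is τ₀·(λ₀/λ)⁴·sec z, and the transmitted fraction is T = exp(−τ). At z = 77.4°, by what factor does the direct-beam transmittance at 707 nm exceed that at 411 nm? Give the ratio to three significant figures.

Airmass: sec 77.4° = 4.5841.
τ(707 nm) = 0.124 × (520/707)⁴ × 4.5841 = 0.124 × 0.2926 × 4.5841 = 0.1663.
τ(411 nm) = 0.124 × (520/411)⁴ × 4.5841 = 0.124 × 2.5624 × 4.5841 = 1.4566.
T(707)/T(411) = exp(τ_B − τ_A) = exp(1.2902) = 3.6335.

3.63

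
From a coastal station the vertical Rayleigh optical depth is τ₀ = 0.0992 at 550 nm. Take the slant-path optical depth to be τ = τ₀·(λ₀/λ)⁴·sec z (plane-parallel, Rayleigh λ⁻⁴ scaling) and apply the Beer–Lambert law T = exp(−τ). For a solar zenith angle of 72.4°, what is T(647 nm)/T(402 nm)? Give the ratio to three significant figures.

2.66

Airmass: sec 72.4° = 3.3072.
τ(647 nm) = 0.0992 × (550/647)⁴ × 3.3072 = 0.0992 × 0.5222 × 3.3072 = 0.1713.
τ(402 nm) = 0.0992 × (550/402)⁴ × 3.3072 = 0.0992 × 3.5039 × 3.3072 = 1.1495.
T(647)/T(402) = exp(τ_B − τ_A) = exp(0.9782) = 2.6597.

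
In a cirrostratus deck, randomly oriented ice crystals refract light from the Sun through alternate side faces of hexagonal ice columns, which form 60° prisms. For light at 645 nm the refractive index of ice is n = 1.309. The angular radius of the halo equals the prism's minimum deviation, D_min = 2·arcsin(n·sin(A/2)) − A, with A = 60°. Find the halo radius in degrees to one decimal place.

n·sin(A/2) = 1.309 × sin 30° = 1.309 × 0.5000 = 0.6545.
D_min = 2·arcsin(0.6545) − 60° = 2 × 40.882° − 60° = 21.763°.

21.8°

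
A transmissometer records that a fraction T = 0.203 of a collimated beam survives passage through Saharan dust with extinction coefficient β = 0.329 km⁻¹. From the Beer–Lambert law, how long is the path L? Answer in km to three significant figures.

Beer–Lambert: T = exp(−βL) ⇒ L = −ln(T)/β = −ln(0.203)/0.329 = 1.5945/0.329 = 4.847 km.

4.85 km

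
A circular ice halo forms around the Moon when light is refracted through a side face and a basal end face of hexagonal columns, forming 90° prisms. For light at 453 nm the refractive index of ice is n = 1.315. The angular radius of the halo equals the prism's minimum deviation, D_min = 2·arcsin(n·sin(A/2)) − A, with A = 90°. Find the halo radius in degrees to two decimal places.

n·sin(A/2) = 1.315 × sin 45° = 1.315 × 0.7071 = 0.9298.
D_min = 2·arcsin(0.9298) − 90° = 2 × 68.411° − 90° = 46.821°.

46.82°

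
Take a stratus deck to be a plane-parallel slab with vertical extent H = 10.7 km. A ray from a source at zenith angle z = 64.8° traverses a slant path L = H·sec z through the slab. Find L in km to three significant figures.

25.1 km

sec z = 1/cos 64.8° = 2.3486.
L = 10.7 × 2.3486 = 25.130 km.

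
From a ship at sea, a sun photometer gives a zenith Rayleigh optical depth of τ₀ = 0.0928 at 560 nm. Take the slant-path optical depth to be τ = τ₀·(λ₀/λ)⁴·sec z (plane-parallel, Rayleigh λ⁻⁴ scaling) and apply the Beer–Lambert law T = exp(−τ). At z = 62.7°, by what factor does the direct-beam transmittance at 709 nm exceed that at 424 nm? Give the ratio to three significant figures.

1.71

Airmass: sec 62.7° = 2.1803.
τ(709 nm) = 0.0928 × (560/709)⁴ × 2.1803 = 0.0928 × 0.3892 × 2.1803 = 0.0787.
τ(424 nm) = 0.0928 × (560/424)⁴ × 2.1803 = 0.0928 × 3.0429 × 2.1803 = 0.6157.
T(709)/T(424) = exp(τ_B − τ_A) = exp(0.5369) = 1.7108.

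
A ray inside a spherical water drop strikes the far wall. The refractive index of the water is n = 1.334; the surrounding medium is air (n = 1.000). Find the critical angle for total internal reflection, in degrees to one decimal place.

48.6°

sin θ_c = n_air / n = 1.000 / 1.334 = 0.7496.
θ_c = arcsin(0.7496) = 48.56°.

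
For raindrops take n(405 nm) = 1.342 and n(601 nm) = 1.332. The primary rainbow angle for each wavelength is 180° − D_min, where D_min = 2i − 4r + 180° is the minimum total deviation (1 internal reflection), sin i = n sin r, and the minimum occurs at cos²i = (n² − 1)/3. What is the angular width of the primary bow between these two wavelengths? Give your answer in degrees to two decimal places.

1.44°

At 405 nm (n = 1.342): cos²i = 0.26699 → i = 58.888°, r = 39.641°, D_min = 139.213°, rainbow angle = 40.787°.
At 601 nm (n = 1.332): cos²i = 0.25807 → i = 59.469°, r = 40.290°, D_min = 137.776°, rainbow angle = 42.224°.
Angular width = |40.787° − 42.224°| = 1.437°.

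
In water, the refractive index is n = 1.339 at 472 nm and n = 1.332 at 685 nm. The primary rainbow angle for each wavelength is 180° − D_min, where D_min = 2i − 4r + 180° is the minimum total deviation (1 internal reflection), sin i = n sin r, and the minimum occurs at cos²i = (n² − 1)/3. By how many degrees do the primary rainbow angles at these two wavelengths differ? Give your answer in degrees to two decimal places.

1.01°

At 472 nm (n = 1.339): cos²i = 0.26431 → i = 59.062°, r = 39.834°, D_min = 138.786°, rainbow angle = 41.214°.
At 685 nm (n = 1.332): cos²i = 0.25807 → i = 59.469°, r = 40.290°, D_min = 137.776°, rainbow angle = 42.224°.
Angular width = |41.214° − 42.224°| = 1.010°.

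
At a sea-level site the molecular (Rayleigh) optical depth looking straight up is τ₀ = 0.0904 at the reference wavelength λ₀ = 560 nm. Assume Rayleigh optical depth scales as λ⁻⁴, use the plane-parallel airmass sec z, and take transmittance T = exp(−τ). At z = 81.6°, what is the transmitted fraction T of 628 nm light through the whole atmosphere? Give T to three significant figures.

sec 81.6° = 6.8454.
τ = 0.0904 × (560/628)⁴ × 6.8454 = 0.0904 × 0.6323 × 6.8454 = 0.3913.
T = exp(−0.3913) = 0.6762.

0.676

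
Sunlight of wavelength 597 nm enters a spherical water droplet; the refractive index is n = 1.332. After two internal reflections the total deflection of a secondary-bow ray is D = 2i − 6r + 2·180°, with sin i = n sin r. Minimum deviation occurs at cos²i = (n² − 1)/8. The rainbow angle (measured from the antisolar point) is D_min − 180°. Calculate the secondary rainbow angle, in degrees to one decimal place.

cos²i = (1.77422 − 1)/8 = 0.09678; i = arccos(0.31109) = 71.875°.
sin r = sin 71.875°/1.332 = 0.71350; r = 45.520°.
D_min = 2·71.875° − 6·45.520° + 360° = 230.628°.
Rainbow angle = D_min − 180° = 50.628°.

50.6°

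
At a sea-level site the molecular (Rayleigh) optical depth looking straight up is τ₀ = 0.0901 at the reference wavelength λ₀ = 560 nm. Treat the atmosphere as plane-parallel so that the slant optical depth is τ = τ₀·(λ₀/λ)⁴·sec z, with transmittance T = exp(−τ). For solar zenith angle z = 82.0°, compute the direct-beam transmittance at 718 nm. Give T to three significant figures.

sec 82.0° = 7.1853.
τ = 0.0901 × (560/718)⁴ × 7.1853 = 0.0901 × 0.3700 × 7.1853 = 0.2396.
T = exp(−0.2396) = 0.7870.

0.787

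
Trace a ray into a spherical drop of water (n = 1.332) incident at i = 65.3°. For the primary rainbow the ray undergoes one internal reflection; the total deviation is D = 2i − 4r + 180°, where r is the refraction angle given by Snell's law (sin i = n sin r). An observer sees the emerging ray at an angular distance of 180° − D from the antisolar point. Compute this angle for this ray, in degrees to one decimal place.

sin r = sin 65.3° / 1.332 = 0.9085/1.332 = 0.6821; r = 43.01°.
D = 2·65.3° − 4·43.01° + 180° = 130.60° − 172.02° + 180° = 138.58°.
Angle from antisolar point = 180° − D = 41.42°.

41.4°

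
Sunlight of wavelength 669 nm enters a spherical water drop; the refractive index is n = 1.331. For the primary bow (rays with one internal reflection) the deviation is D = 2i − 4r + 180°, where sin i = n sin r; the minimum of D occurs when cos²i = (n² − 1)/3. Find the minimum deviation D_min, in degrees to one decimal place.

cos²i = (1.77156 − 1)/3 = 0.25719; i = arccos(0.50714) = 59.527°.
sin r = sin 59.527°/1.331 = 0.64753; r = 40.356°.
D_min = 2·59.527° − 4·40.356° + 180° = 137.630°.

137.6°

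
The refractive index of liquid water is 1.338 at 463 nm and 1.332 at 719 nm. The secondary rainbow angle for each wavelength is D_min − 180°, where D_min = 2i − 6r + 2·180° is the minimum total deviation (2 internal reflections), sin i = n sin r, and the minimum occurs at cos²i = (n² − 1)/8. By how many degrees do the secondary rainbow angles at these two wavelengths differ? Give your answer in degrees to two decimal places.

At 463 nm (n = 1.338): cos²i = 0.09878 → i = 71.682°, r = 45.195°, D_min = 232.193°, rainbow angle = 52.193°.
At 719 nm (n = 1.332): cos²i = 0.09678 → i = 71.875°, r = 45.520°, D_min = 230.628°, rainbow angle = 50.628°.
Angular width = |52.193° − 50.628°| = 1.564°.

1.56°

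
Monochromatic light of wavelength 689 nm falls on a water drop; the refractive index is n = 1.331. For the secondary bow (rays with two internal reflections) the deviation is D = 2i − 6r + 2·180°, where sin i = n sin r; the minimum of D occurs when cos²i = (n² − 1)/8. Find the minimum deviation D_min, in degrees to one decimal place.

230.4°

cos²i = (1.77156 − 1)/8 = 0.09645; i = arccos(0.31056) = 71.907°.
sin r = sin 71.907°/1.331 = 0.71417; r = 45.575°.
D_min = 2·71.907° − 6·45.575° + 360° = 230.365°.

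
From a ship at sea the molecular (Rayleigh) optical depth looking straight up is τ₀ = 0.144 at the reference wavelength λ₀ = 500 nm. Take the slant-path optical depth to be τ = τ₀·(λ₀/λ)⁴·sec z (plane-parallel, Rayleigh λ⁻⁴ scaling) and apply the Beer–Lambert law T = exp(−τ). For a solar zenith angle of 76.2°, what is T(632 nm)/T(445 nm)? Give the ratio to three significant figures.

2.07

Airmass: sec 76.2° = 4.1923.
τ(632 nm) = 0.144 × (500/632)⁴ × 4.1923 = 0.144 × 0.3918 × 4.1923 = 0.2365.
τ(445 nm) = 0.144 × (500/445)⁴ × 4.1923 = 0.144 × 1.5938 × 4.1923 = 0.9622.
T(632)/T(445) = exp(τ_B − τ_A) = exp(0.7257) = 2.0661.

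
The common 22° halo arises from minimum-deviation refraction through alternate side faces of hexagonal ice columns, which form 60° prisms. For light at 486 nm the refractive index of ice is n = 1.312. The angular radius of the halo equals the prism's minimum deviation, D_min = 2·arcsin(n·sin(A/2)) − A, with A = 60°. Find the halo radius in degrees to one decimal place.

22.0°

n·sin(A/2) = 1.312 × sin 30° = 1.312 × 0.5000 = 0.6560.
D_min = 2·arcsin(0.6560) − 60° = 2 × 40.996° − 60° = 21.991°.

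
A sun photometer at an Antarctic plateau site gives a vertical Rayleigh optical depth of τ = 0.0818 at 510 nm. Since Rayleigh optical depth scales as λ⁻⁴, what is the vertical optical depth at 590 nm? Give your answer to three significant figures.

0.0457

τ(590 nm) = τ(510 nm) × (510/590)⁴ = 0.0818 × (0.8644)⁴ = 0.0818 × 0.5583 = 0.0457.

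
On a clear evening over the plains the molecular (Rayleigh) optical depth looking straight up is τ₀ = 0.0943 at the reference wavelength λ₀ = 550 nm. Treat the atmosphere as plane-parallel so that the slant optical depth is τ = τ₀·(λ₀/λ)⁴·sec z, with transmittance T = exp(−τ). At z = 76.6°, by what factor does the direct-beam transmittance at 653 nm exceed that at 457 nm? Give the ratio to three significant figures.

Airmass: sec 76.6° = 4.3150.
τ(653 nm) = 0.0943 × (550/653)⁴ × 4.3150 = 0.0943 × 0.5033 × 4.3150 = 0.2048.
τ(457 nm) = 0.0943 × (550/457)⁴ × 4.3150 = 0.0943 × 2.0979 × 4.3150 = 0.8537.
T(653)/T(457) = exp(τ_B − τ_A) = exp(0.6489) = 1.9134.

1.91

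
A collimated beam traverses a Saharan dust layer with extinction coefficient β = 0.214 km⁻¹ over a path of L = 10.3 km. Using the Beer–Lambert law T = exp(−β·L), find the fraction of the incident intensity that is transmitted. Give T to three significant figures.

τ = β·L = 0.214 × 10.3 = 2.2042.
T = exp(−2.2042) = 0.1103.

0.110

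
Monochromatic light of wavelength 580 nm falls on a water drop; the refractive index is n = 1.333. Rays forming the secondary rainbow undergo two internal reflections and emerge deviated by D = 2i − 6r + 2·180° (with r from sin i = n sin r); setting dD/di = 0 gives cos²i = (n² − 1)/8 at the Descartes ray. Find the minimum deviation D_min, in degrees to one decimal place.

230.9°

cos²i = (1.77689 − 1)/8 = 0.09711; i = arccos(0.31163) = 71.843°.
sin r = sin 71.843°/1.333 = 0.71283; r = 45.466°.
D_min = 2·71.843° − 6·45.466° + 360° = 230.891°.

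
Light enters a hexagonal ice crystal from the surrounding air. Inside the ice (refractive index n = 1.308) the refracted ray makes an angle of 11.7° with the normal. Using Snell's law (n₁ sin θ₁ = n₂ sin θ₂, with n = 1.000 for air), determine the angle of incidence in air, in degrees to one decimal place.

15.4°

Snell: sin θ_i = n · sin θ_r = 1.308 × sin 11.7° = 1.308 × 0.2028 = 0.2652.
θ_i = arcsin(0.2652) = 15.38°.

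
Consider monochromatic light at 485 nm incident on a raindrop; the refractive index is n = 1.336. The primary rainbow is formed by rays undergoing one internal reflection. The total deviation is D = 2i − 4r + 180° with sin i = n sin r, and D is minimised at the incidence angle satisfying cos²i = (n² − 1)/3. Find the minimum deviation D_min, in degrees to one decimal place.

cos²i = (1.78490 − 1)/3 = 0.26163; i = arccos(0.51150) = 59.236°.
sin r = sin 59.236°/1.336 = 0.64318; r = 40.029°.
D_min = 2·59.236° − 4·40.029° + 180° = 138.356°.

138.4°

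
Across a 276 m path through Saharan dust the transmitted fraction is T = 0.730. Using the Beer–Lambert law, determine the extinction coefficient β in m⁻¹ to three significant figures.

Beer–Lambert: T = exp(−βL) ⇒ β = −ln(T)/L = −ln(0.730)/276 = 0.3147/276 = 0.00114 m⁻¹.

0.00114 m⁻¹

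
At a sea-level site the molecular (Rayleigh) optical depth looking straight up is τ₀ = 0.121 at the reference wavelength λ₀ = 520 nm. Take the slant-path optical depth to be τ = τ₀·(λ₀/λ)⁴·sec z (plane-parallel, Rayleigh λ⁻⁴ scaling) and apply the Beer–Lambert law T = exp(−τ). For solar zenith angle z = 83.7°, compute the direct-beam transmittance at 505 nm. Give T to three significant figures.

sec 83.7° = 9.1129.
τ = 0.121 × (520/505)⁴ × 9.1129 = 0.121 × 1.1242 × 9.1129 = 1.2396.
T = exp(−1.2396) = 0.2895.

0.289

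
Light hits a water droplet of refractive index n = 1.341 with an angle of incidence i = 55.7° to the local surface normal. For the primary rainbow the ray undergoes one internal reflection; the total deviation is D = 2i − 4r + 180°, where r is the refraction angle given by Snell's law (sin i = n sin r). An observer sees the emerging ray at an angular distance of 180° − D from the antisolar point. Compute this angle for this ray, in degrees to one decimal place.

40.7°

sin r = sin 55.7° / 1.341 = 0.8261/1.341 = 0.6160; r = 38.03°.
D = 2·55.7° − 4·38.03° + 180° = 111.40° − 152.11° + 180° = 139.29°.
Angle from antisolar point = 180° − D = 40.71°.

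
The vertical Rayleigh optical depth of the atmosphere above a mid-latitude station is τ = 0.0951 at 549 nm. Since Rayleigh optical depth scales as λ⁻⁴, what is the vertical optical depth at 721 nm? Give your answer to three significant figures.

τ(721 nm) = τ(549 nm) × (549/721)⁴ = 0.0951 × (0.7614)⁴ = 0.0951 × 0.3362 = 0.0320.

0.0320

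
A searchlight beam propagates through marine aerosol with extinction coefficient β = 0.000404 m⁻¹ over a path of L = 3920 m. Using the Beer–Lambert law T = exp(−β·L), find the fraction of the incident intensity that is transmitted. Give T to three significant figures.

τ = β·L = 0.000404 × 3920 = 1.5837.
T = exp(−1.5837) = 0.2052.

0.205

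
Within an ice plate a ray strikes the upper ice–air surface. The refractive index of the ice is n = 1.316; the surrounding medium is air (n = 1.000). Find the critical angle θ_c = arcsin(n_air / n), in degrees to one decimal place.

sin θ_c = n_air / n = 1.000 / 1.316 = 0.7599.
θ_c = arcsin(0.7599) = 49.45°.

49.5°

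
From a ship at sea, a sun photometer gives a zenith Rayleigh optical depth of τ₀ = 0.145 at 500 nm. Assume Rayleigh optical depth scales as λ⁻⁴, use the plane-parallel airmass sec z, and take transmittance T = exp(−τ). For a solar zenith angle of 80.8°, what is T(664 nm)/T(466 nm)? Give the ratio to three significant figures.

2.49

Airmass: sec 80.8° = 6.2546.
τ(664 nm) = 0.145 × (500/664)⁴ × 6.2546 = 0.145 × 0.3215 × 6.2546 = 0.2916.
τ(466 nm) = 0.145 × (500/466)⁴ × 6.2546 = 0.145 × 1.3254 × 6.2546 = 1.2020.
T(664)/T(466) = exp(τ_B − τ_A) = exp(0.9104) = 2.4853.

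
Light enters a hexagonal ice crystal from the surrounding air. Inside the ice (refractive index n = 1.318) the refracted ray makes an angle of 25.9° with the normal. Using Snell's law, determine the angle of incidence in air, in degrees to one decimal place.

35.1°

Snell: sin θ_i = n · sin θ_r = 1.318 × sin 25.9° = 1.318 × 0.4368 = 0.5757.
θ_i = arcsin(0.5757) = 35.15°.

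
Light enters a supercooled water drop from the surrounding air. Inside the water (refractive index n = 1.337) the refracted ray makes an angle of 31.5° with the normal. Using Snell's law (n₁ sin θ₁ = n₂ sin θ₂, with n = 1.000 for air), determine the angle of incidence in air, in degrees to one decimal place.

Snell: sin θ_i = n · sin θ_r = 1.337 × sin 31.5° = 1.337 × 0.5225 = 0.6986.
θ_i = arcsin(0.6986) = 44.31°.

44.3°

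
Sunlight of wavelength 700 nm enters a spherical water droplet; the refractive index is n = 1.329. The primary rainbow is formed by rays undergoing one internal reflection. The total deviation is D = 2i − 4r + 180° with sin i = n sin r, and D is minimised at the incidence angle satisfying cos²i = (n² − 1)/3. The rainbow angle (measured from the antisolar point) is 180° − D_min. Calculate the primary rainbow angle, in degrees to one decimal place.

cos²i = (1.76624 − 1)/3 = 0.25541; i = arccos(0.50538) = 59.643°.
sin r = sin 59.643°/1.329 = 0.64928; r = 40.487°.
D_min = 2·59.643° − 4·40.487° + 180° = 137.337°.
Rainbow angle = 180° − D_min = 42.663°.

42.7°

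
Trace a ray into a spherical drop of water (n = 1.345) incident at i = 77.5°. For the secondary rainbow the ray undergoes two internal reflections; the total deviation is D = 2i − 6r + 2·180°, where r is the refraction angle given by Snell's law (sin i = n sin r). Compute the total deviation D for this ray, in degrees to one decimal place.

sin r = sin 77.5° / 1.345 = 0.9763/1.345 = 0.7259; r = 46.54°.
D = 2·77.5° − 6·46.54° + 2·180° = 155.00° − 279.25° + 360° = 235.75°.

235.8°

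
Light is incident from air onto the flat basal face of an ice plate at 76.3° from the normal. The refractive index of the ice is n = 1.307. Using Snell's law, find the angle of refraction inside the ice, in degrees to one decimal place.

Snell: sin θ_r = sin θ_i / n = sin 76.3° / 1.307 = 0.9715 / 1.307 = 0.7433.
θ_r = arcsin(0.7433) = 48.02°.

48.0°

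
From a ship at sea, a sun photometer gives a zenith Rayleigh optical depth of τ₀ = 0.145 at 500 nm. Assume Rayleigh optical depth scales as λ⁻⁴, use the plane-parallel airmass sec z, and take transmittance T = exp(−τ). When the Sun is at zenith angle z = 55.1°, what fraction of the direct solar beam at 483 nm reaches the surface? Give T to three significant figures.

sec 55.1° = 1.7478.
τ = 0.145 × (500/483)⁴ × 1.7478 = 0.145 × 1.1484 × 1.7478 = 0.2910.
T = exp(−0.2910) = 0.7475.

0.747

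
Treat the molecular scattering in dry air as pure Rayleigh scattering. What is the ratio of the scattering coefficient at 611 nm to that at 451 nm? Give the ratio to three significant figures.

0.297

Rayleigh scattering ∝ λ⁻⁴, so the ratio of coefficients is the inverse fourth power of the wavelength ratio.
σ(611)/σ(451) = (451/611)⁴ = (0.7381)⁴ = 0.2969.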